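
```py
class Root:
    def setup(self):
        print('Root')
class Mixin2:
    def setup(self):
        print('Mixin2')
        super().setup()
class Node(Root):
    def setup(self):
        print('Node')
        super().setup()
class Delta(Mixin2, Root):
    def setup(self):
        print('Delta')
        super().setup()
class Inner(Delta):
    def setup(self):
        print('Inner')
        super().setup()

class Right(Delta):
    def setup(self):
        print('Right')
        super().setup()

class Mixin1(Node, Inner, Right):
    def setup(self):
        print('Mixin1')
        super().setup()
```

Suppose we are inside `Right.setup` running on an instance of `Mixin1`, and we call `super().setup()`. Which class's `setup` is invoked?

Delta

L[Mixin1] = Mixin1 + merge(L[Node], L[Inner], L[Right], [Node Inner Right])
  take Node:  [Node Root object] + [Inner Delta Mixin2 Root object] + [Right Delta Mixin2 Root object] + [Node Inner Right]
  take Inner:  [Root object] + [Inner Delta Mixin2 Root object] + [Right Delta Mixin2 Root object] + [Inner Right]
  take Right:  [Root object] + [Delta Mixin2 Root object] + [Right Delta Mixin2 Root object] + [Right]
  take Delta:  [Root object] + [Delta Mixin2 Root object] + [Delta Mixin2 Root object]
  take Mixin2:  [Root object] + [Mixin2 Root object] + [Mixin2 Root object]
  take Root:  [Root object] + [Root object] + [Root object]
  take object:  [object] + [object] + [object]
MRO: Mixin1 Node Inner Right Delta Mixin2 Root object
super() in Right.setup on a Mixin1 instance goes to the class after Right in Mixin1's MRO: Delta.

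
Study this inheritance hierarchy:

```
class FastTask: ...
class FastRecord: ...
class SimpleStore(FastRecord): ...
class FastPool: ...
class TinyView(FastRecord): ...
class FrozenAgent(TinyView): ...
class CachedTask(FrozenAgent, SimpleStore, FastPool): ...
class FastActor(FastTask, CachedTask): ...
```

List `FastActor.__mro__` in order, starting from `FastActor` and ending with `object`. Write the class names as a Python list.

[FastActor, FastTask, CachedTask, FrozenAgent, TinyView, SimpleStore, FastRecord, FastPool, object]

L[FastActor] = FastActor + merge(L[FastTask], L[CachedTask], [FastTask CachedTask])
  take FastTask:  [FastTask object] + [CachedTask FrozenAgent TinyView SimpleStore FastRecord FastPool object] + [FastTask CachedTask]
  take CachedTask:  [object] + [CachedTask FrozenAgent TinyView SimpleStore FastRecord FastPool object] + [CachedTask]
  take FrozenAgent:  [object] + [FrozenAgent TinyView SimpleStore FastRecord FastPool object]
  take TinyView:  [object] + [TinyView SimpleStore FastRecord FastPool object]
  take SimpleStore:  [object] + [SimpleStore FastRecord FastPool object]
  take FastRecord:  [object] + [FastRecord FastPool object]
  take FastPool:  [object] + [FastPool object]
  take object:  [object] + [object]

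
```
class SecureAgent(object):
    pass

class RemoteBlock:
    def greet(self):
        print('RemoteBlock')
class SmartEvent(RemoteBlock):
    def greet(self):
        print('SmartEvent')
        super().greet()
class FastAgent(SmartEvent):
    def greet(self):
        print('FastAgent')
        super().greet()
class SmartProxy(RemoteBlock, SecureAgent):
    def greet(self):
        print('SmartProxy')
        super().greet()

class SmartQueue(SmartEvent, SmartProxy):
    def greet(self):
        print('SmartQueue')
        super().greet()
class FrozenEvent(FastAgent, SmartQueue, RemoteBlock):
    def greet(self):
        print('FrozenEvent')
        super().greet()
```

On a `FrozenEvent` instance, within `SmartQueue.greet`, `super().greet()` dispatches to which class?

SmartEvent

L[FrozenEvent] = FrozenEvent + merge(L[FastAgent], L[SmartQueue], L[RemoteBlock], [FastAgent SmartQueue RemoteBlock])
  take FastAgent:  [FastAgent SmartEvent RemoteBlock object] + [SmartQueue SmartEvent SmartProxy RemoteBlock SecureAgent object] + [RemoteBlock object] + [FastAgent SmartQueue RemoteBlock]
  take SmartQueue:  [SmartEvent RemoteBlock object] + [SmartQueue SmartEvent SmartProxy RemoteBlock SecureAgent object] + [RemoteBlock object] + [SmartQueue RemoteBlock]
  take SmartEvent:  [SmartEvent RemoteBlock object] + [SmartEvent SmartProxy RemoteBlock SecureAgent object] + [RemoteBlock object] + [RemoteBlock]
  take SmartProxy:  [RemoteBlock object] + [SmartProxy RemoteBlock SecureAgent object] + [RemoteBlock object] + [RemoteBlock]
  take RemoteBlock:  [RemoteBlock object] + [RemoteBlock SecureAgent object] + [RemoteBlock object] + [RemoteBlock]
  take SecureAgent:  [object] + [SecureAgent object] + [object]
  take object:  [object] + [object] + [object]
MRO: FrozenEvent FastAgent SmartQueue SmartEvent SmartProxy RemoteBlock SecureAgent object
super() in SmartQueue.greet on a FrozenEvent instance goes to the class after SmartQueue in FrozenEvent's MRO: SmartEvent.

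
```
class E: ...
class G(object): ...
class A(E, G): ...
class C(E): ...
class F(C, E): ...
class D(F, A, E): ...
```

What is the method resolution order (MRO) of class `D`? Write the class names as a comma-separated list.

D, F, C, A, E, G, object

L[D] = D + merge(L[F], L[A], L[E], [F A E])
  take F:  [F C E object] + [A E G object] + [E object] + [F A E]
  take C:  [C E object] + [A E G object] + [E object] + [A E]
  take A:  [E object] + [A E G object] + [E object] + [A E]
  take E:  [E object] + [E G object] + [E object] + [E]
  take G:  [object] + [G object] + [object]
  take object:  [object] + [object] + [object]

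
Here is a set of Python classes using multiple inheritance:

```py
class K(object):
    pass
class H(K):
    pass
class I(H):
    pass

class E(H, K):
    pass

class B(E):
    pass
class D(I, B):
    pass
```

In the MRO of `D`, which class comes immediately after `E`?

L[D] = D + merge(L[I], L[B], [I B])
  take I:  [I H K object] + [B E H K object] + [I B]
  take B:  [H K object] + [B E H K object] + [B]
  take E:  [H K object] + [E H K object]
  take H:  [H K object] + [H K object]
  take K:  [K object] + [K object]
  take object:  [object] + [object]
MRO: D I B E H K object
E is at position 3; next is H.

H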